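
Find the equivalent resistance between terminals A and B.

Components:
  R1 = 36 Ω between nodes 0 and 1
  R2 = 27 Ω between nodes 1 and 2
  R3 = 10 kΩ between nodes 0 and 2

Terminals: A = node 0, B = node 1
Reduce the network between node 0 (A) and node 1 (B) by series/parallel combination:
  Rs1 = R3 + R2 (series, joined only at node 2) = 10000 + 27 = 10030 Ω
  Rp1 = R1 ‖ Rs1 (parallel, both between nodes 0 and 1) = 1/(1/36 + 1/10030) = 35.87 Ω
R_eq = 35.87 Ω

Final answer: 35.87 Ω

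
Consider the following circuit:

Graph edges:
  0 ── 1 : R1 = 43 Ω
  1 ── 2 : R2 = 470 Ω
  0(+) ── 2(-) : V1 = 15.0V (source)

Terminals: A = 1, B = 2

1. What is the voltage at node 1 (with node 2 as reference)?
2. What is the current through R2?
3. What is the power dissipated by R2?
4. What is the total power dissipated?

Nodal analysis, taking node 2 as the 0 V reference.
Source V1 fixes V_0 = 15 V.
KCL at each unknown node (sum of currents leaving = 0; resistances in Ω):
  Node 1: (V_1 - 15)/43 + (V_1 - 0)/470 = 0
Collecting terms: 0.02538 × V_1 = 0.3488  =>  V_1 = 13.74 V
Part 1:
  Read off the nodal solution: V_1 = 13.74 V
Part 2:
  I_R2 = (V_1 - V_2)/R2 = (13.74 - 0)/470 = 0.02924 A
  Magnitude: I_R2 = 0.02924 A
Part 3:
  I_R2 = (V_1 - V_2)/R2 = (13.74 - 0)/470 = 0.02924 A
  P_R2 = I_R2² × R2 = (0.02924)² × 470 = 0.4018 W
Part 4:
  Power in each resistor, P = (ΔV)²/R:
    P_R1 = (15 - 13.74)²/43 = 0.03676 W
    P_R2 = (13.74 - 0)²/470 = 0.4018 W
  P_total = P_R1 + P_R2 = 0.4386 W

Final answers:
1. V_1 = 13.74 V
2. I_R2 = 0.02924 A
3. P_R2 = 0.4018 W
4. P_total = 0.4386 W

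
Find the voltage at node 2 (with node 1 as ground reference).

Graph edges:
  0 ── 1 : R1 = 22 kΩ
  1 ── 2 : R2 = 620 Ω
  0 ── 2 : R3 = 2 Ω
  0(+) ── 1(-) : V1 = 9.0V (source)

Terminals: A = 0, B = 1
Nodal analysis, taking node 1 as the 0 V reference.
Source V1 fixes V_0 = 9 V.
KCL at each unknown node (sum of currents leaving = 0; resistances in Ω):
  Node 2: (V_2 - 0)/620 + (V_2 - 9)/2 = 0
Collecting terms: 0.5016 × V_2 = 4.5  =>  V_2 = 8.971 V
The requested potential is V_2 = 8.971 V.

Final answer: V_2 = 8.971 V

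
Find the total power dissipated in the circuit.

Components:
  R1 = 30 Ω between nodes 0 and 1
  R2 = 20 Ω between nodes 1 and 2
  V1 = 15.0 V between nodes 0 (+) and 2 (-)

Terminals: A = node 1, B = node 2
Nodal analysis, taking node 2 as the 0 V reference.
Source V1 fixes V_0 = 15 V.
KCL at each unknown node (sum of currents leaving = 0; resistances in Ω):
  Node 1: (V_1 - 15)/30 + (V_1 - 0)/20 = 0
Collecting terms: 0.08333 × V_1 = 0.5  =>  V_1 = 6 V
Power in each resistor, P = (ΔV)²/R:
  P_R1 = (15 - 6)²/30 = 2.7 W
  P_R2 = (6 - 0)²/20 = 1.8 W
P_total = P_R1 + P_R2 = 4.5 W

Final answer: 4.5 W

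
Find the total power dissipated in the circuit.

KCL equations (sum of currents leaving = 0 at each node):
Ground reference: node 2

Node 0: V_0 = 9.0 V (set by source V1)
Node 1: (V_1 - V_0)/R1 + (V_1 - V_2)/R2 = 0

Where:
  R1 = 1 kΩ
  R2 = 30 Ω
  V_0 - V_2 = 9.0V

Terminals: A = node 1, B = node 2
Nodal analysis, taking node 2 as the 0 V reference.
Source V1 fixes V_0 = 9 V.
KCL at each unknown node (sum of currents leaving = 0; resistances in Ω):
  Node 1: (V_1 - 9)/1000 + (V_1 - 0)/30 = 0
Collecting terms: 0.03433 × V_1 = 0.009  =>  V_1 = 0.2621 V
Power in each resistor, P = (ΔV)²/R:
  P_R1 = (9 - 0.2621)²/1000 = 0.07635 W
  P_R2 = (0.2621 - 0)²/30 = 0.002291 W
P_total = P_R1 + P_R2 = 0.07864 W

Final answer: 0.07864 W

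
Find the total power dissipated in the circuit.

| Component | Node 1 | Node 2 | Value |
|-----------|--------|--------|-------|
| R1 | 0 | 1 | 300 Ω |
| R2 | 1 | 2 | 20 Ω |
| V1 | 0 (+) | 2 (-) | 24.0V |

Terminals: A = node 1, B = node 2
Nodal analysis, taking node 2 as the 0 V reference.
Source V1 fixes V_0 = 24 V.
KCL at each unknown node (sum of currents leaving = 0; resistances in Ω):
  Node 1: (V_1 - 24)/300 + (V_1 - 0)/20 = 0
Collecting terms: 0.05333 × V_1 = 0.08  =>  V_1 = 1.5 V
Power in each resistor, P = (ΔV)²/R:
  P_R1 = (24 - 1.5)²/300 = 1.688 W
  P_R2 = (1.5 - 0)²/20 = 0.1125 W
P_total = P_R1 + P_R2 = 1.8 W

Final answer: 1.8 W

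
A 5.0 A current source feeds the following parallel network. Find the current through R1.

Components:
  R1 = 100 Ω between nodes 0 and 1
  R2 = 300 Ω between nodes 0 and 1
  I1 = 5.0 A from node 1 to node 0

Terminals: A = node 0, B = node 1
All resistors sit directly between nodes 0 and 1, so they are in parallel and share one voltage V; the full source current 5 A splits among them.
1/R_par = 1/100 + 1/300 = 0.01333 S  =>  R_par = 75 Ω
V = I × R_par = 5 × 75 = 375 V
I_R1 = V/R1 = 375/100 = 3.75 A

Final answer: 3.75 A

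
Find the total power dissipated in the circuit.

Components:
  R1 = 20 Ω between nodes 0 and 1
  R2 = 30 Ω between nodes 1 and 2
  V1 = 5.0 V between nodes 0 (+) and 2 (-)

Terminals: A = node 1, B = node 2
Nodal analysis, taking node 2 as the 0 V reference.
Source V1 fixes V_0 = 5 V.
KCL at each unknown node (sum of currents leaving = 0; resistances in Ω):
  Node 1: (V_1 - 5)/20 + (V_1 - 0)/30 = 0
Collecting terms: 0.08333 × V_1 = 0.25  =>  V_1 = 3 V
Power in each resistor, P = (ΔV)²/R:
  P_R1 = (5 - 3)²/20 = 0.2 W
  P_R2 = (3 - 0)²/30 = 0.3 W
P_total = P_R1 + P_R2 = 0.5 W

Final answer: 0.5 W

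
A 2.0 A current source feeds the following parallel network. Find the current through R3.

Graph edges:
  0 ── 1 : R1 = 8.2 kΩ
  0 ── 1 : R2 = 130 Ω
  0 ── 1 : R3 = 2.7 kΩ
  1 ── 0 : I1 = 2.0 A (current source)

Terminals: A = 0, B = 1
All resistors sit directly between nodes 0 and 1, so they are in parallel and share one voltage V; the full source current 2 A splits among them.
1/R_par = 1/8200 + 1/130 + 1/2700 = 0.008185 S  =>  R_par = 122.2 Ω
V = I × R_par = 2 × 122.2 = 244.4 V
I_R3 = V/R3 = 244.4/2700 = 0.0905 A

Final answer: 0.0905 A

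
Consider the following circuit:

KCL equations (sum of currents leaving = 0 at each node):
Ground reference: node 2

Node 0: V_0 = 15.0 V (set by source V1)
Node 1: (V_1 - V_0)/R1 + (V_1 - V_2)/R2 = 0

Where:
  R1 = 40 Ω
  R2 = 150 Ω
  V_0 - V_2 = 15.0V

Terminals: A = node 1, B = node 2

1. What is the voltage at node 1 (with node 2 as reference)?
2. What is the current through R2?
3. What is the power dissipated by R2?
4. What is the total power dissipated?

Nodal analysis, taking node 2 as the 0 V reference.
Source V1 fixes V_0 = 15 V.
KCL at each unknown node (sum of currents leaving = 0; resistances in Ω):
  Node 1: (V_1 - 15)/40 + (V_1 - 0)/150 = 0
Collecting terms: 0.03167 × V_1 = 0.375  =>  V_1 = 11.84 V
Part 1:
  Read off the nodal solution: V_1 = 11.84 V
Part 2:
  I_R2 = (V_1 - V_2)/R2 = (11.84 - 0)/150 = 0.07895 A
  Magnitude: I_R2 = 0.07895 A
Part 3:
  I_R2 = (V_1 - V_2)/R2 = (11.84 - 0)/150 = 0.07895 A
  P_R2 = I_R2² × R2 = (0.07895)² × 150 = 0.9349 W
Part 4:
  Power in each resistor, P = (ΔV)²/R:
    P_R1 = (15 - 11.84)²/40 = 0.2493 W
    P_R2 = (11.84 - 0)²/150 = 0.9349 W
  P_total = P_R1 + P_R2 = 1.184 W

Final answers:
1. V_1 = 11.84 V
2. I_R2 = 0.07895 A
3. P_R2 = 0.9349 W
4. P_total = 1.184 W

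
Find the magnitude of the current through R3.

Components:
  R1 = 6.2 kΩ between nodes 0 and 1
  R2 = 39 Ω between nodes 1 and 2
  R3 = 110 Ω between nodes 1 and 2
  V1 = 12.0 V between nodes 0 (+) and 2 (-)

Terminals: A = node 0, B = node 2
Nodal analysis, taking node 2 as the 0 V reference.
Source V1 fixes V_0 = 12 V.
KCL at each unknown node (sum of currents leaving = 0; resistances in Ω):
  Node 1: (V_1 - 12)/6200 + (V_1 - 0)/39 + (V_1 - 0)/110 = 0
Collecting terms: 0.03489 × V_1 = 0.001935  =>  V_1 = 0.05547 V
I_R3 = (V_1 - V_2)/R3 = (0.05547 - 0)/110 = 0.0005043 A
|I_R3| = 0.0005043 A

Final answer: |I_R3| = 0.0005043 A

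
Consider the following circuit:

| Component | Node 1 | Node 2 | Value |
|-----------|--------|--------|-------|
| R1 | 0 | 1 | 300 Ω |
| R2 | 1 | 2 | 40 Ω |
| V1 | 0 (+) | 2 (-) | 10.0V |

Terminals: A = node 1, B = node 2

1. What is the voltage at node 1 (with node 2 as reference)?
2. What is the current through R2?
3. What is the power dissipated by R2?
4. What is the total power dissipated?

Nodal analysis, taking node 2 as the 0 V reference.
Source V1 fixes V_0 = 10 V.
KCL at each unknown node (sum of currents leaving = 0; resistances in Ω):
  Node 1: (V_1 - 10)/300 + (V_1 - 0)/40 = 0
Collecting terms: 0.02833 × V_1 = 0.03333  =>  V_1 = 1.176 V
Part 1:
  Read off the nodal solution: V_1 = 1.176 V
Part 2:
  I_R2 = (V_1 - V_2)/R2 = (1.176 - 0)/40 = 0.02941 A
  Magnitude: I_R2 = 0.02941 A
Part 3:
  I_R2 = (V_1 - V_2)/R2 = (1.176 - 0)/40 = 0.02941 A
  P_R2 = I_R2² × R2 = (0.02941)² × 40 = 0.0346 W
Part 4:
  Power in each resistor, P = (ΔV)²/R:
    P_R1 = (10 - 1.176)²/300 = 0.2595 W
    P_R2 = (1.176 - 0)²/40 = 0.0346 W
  P_total = P_R1 + P_R2 = 0.2941 W

Final answers:
1. V_1 = 1.176 V
2. I_R2 = 0.02941 A
3. P_R2 = 0.0346 W
4. P_total = 0.2941 W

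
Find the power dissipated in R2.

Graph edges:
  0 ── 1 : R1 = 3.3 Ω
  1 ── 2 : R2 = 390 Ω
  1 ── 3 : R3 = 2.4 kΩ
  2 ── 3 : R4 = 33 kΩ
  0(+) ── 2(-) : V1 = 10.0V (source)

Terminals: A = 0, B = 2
Nodal analysis, taking node 2 as the 0 V reference.
Source V1 fixes V_0 = 10 V.
KCL at each unknown node (sum of currents leaving = 0; resistances in Ω):
  Node 1: (V_1 - 10)/3.3 + (V_1 - 0)/390 + (V_1 - V_3)/2400 = 0
  Node 3: (V_3 - V_1)/2400 + (V_3 - 0)/33000 = 0
Collecting terms (coefficients in siemens):
  0.306·V_1 - 0.0004167·V_3 = 3.03
  0.000447·V_3 - 0.0004167·V_1 = 0
Determinant D = (0.306)(0.000447) - (-0.0004167)(-0.0004167) = 0.0001366
V_1 = [(3.03)(0.000447) - (-0.0004167)(0)]/D = 9.915 V
V_3 = [(0.306)(0) - (3.03)(-0.0004167)]/D = 9.243 V
I_R2 = (V_1 - V_2)/R2 = (9.915 - 0)/390 = 0.02542 A
P_R2 = I_R2² × R2 = (0.02542)² × 390 = 0.2521 W

Final answer: 0.2521 W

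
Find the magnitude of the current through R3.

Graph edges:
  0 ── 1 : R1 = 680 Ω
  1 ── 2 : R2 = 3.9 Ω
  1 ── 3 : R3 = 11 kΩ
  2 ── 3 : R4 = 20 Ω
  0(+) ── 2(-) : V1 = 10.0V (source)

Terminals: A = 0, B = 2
Nodal analysis, taking node 2 as the 0 V reference.
Source V1 fixes V_0 = 10 V.
KCL at each unknown node (sum of currents leaving = 0; resistances in Ω):
  Node 1: (V_1 - 10)/680 + (V_1 - 0)/3.9 + (V_1 - V_3)/11000 = 0
  Node 3: (V_3 - V_1)/11000 + (V_3 - 0)/20 = 0
Collecting terms (coefficients in siemens):
  0.258·V_1 - 0.00009091·V_3 = 0.01471
  0.05009·V_3 - 0.00009091·V_1 = 0
Determinant D = (0.258)(0.05009) - (-0.00009091)(-0.00009091) = 0.01292
V_1 = [(0.01471)(0.05009) - (-0.00009091)(0)]/D = 0.05701 V
V_3 = [(0.258)(0) - (0.01471)(-0.00009091)]/D = 0.0001035 V
I_R3 = (V_1 - V_3)/R3 = (0.05701 - 0.0001035)/11000 = 0.000005173 A
|I_R3| = 0.000005173 A

Final answer: |I_R3| = 5.173e-06 A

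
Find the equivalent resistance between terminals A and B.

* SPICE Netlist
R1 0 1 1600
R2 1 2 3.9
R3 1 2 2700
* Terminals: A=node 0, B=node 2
Reduce the network between node 0 (A) and node 2 (B) by series/parallel combination:
  Rp1 = R2 ‖ R3 (parallel, both between nodes 1 and 2) = 1/(1/3.9 + 1/2700) = 3.894 Ω
  Rs1 = R1 + Rp1 (series, joined only at node 1) = 1600 + 3.894 = 1604 Ω
R_eq = 1.604 kΩ

Final answer: 1.604 kΩ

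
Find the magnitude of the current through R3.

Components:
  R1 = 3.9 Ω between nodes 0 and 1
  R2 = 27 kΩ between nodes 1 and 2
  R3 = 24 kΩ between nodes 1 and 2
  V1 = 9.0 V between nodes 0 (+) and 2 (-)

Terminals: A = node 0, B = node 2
Nodal analysis, taking node 2 as the 0 V reference.
Source V1 fixes V_0 = 9 V.
KCL at each unknown node (sum of currents leaving = 0; resistances in Ω):
  Node 1: (V_1 - 9)/3.9 + (V_1 - 0)/27000 + (V_1 - 0)/24000 = 0
Collecting terms: 0.2565 × V_1 = 2.308  =>  V_1 = 8.997 V
I_R3 = (V_1 - V_2)/R3 = (8.997 - 0)/24000 = 0.0003749 A
|I_R3| = 0.0003749 A

Final answer: |I_R3| = 0.0003749 A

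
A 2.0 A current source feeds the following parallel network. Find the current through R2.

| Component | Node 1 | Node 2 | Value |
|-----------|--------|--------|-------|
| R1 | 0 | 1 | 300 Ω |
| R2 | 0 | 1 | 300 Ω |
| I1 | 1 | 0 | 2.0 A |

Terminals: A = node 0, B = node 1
All resistors sit directly between nodes 0 and 1, so they are in parallel and share one voltage V; the full source current 2 A splits among them.
1/R_par = 1/300 + 1/300 = 0.006667 S  =>  R_par = 150 Ω
V = I × R_par = 2 × 150 = 300 V
I_R2 = V/R2 = 300/300 = 1 A

Final answer: 1 A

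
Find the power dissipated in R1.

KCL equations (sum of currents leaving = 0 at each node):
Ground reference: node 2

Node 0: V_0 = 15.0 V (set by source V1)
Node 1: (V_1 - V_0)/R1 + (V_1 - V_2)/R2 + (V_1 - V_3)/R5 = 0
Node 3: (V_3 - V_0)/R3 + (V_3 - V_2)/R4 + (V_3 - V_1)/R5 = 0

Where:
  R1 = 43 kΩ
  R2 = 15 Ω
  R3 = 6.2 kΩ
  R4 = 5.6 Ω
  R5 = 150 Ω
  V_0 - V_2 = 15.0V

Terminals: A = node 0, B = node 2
Nodal analysis, taking node 2 as the 0 V reference.
Source V1 fixes V_0 = 15 V.
KCL at each unknown node (sum of currents leaving = 0; resistances in Ω):
  Node 1: (V_1 - 15)/43000 + (V_1 - 0)/15 + (V_1 - V_3)/150 = 0
  Node 3: (V_3 - 15)/6200 + (V_3 - 0)/5.6 + (V_3 - V_1)/150 = 0
Collecting terms (coefficients in siemens):
  0.07336·V_1 - 0.006667·V_3 = 0.0003488
  0.1854·V_3 - 0.006667·V_1 = 0.002419
Determinant D = (0.07336)(0.1854) - (-0.006667)(-0.006667) = 0.01356
V_1 = [(0.0003488)(0.1854) - (-0.006667)(0.002419)]/D = 0.005961 V
V_3 = [(0.07336)(0.002419) - (0.0003488)(-0.006667)]/D = 0.01326 V
I_R1 = (V_0 - V_1)/R1 = (15 - 0.005961)/43000 = 0.0003487 A
P_R1 = I_R1² × R1 = (0.0003487)² × 43000 = 0.005228 W

Final answer: 0.005228 W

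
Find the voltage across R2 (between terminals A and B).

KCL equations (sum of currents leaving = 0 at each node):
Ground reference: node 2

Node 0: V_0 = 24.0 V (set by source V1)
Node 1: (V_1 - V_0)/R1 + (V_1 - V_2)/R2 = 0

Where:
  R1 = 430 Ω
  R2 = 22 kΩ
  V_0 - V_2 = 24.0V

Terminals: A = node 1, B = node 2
R1 and R2 are in series across V1 (node 0 → node 1 → node 2), and the output A–B is taken across R2, so this is a voltage divider.
Series current: I = V1/(R1 + R2) = 24/(430 + 22000) = 24/22430 = 0.00107 A
V_R2 = I × R2 = V1 × R2/(R1 + R2) = 24 × 22000/22430 = 23.54 V

Final answer: 23.54 V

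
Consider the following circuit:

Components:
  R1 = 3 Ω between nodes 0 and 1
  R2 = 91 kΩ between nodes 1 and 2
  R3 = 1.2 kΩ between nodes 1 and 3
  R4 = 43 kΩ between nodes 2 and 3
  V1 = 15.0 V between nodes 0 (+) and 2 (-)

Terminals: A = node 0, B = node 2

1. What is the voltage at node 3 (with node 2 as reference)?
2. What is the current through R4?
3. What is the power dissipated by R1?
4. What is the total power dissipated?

Nodal analysis, taking node 2 as the 0 V reference.
Source V1 fixes V_0 = 15 V.
KCL at each unknown node (sum of currents leaving = 0; resistances in Ω):
  Node 1: (V_1 - 15)/3 + (V_1 - 0)/91000 + (V_1 - V_3)/1200 = 0
  Node 3: (V_3 - V_1)/1200 + (V_3 - 0)/43000 = 0
Collecting terms (coefficients in siemens):
  0.3342·V_1 - 0.0008333·V_3 = 5
  0.0008566·V_3 - 0.0008333·V_1 = 0
Determinant D = (0.3342)(0.0008566) - (-0.0008333)(-0.0008333) = 0.0002856
V_1 = [(5)(0.0008566) - (-0.0008333)(0)]/D = 15 V
V_3 = [(0.3342)(0) - (5)(-0.0008333)]/D = 14.59 V
Part 1:
  Read off the nodal solution: V_3 = 14.59 V
Part 2:
  I_R4 = (V_2 - V_3)/R4 = (0 - 14.59)/43000 = -0.0003393 A
  Magnitude: I_R4 = 0.0003393 A
Part 3:
  I_R1 = (V_0 - V_1)/R1 = (15 - 15)/3 = 0.0005042 A
  P_R1 = I_R1² × R1 = (0.0005042)² × 3 = 0.0000007625 W
Part 4:
  Power in each resistor, P = (ΔV)²/R:
    P_R1 = (15 - 15)²/3 = 0.0000007625 W
    P_R2 = (15 - 0)²/91000 = 0.002472 W
    P_R3 = (15 - 14.59)²/1200 = 0.0001382 W
    P_R4 = (0 - 14.59)²/43000 = 0.004951 W
  P_total = P_R1 + P_R2 + P_R3 + P_R4 = 0.007562 W

Final answers:
1. V_3 = 14.59 V
2. I_R4 = 0.0003393 A
3. P_R1 = 7.625e-07 W
4. P_total = 0.007562 W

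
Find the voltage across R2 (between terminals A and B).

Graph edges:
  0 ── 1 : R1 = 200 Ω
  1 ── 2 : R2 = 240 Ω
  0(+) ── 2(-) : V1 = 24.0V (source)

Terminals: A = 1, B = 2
R1 and R2 are in series across V1 (node 0 → node 1 → node 2), and the output A–B is taken across R2, so this is a voltage divider.
Series current: I = V1/(R1 + R2) = 24/(200 + 240) = 24/440 = 0.05455 A
V_R2 = I × R2 = V1 × R2/(R1 + R2) = 24 × 240/440 = 13.09 V

Final answer: 13.09 V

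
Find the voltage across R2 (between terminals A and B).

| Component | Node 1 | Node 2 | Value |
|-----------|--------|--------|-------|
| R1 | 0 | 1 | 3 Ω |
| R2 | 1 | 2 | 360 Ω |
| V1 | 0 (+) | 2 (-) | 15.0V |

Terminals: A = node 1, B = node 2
R1 and R2 are in series across V1 (node 0 → node 1 → node 2), and the output A–B is taken across R2, so this is a voltage divider.
Series current: I = V1/(R1 + R2) = 15/(3 + 360) = 15/363 = 0.04132 A
V_R2 = I × R2 = V1 × R2/(R1 + R2) = 15 × 360/363 = 14.88 V

Final answer: 14.88 V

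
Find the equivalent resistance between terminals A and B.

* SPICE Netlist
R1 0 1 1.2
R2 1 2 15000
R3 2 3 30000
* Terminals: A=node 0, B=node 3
Reduce the network between node 0 (A) and node 3 (B) by series/parallel combination:
  Rs1 = R1 + R2 (series, joined only at node 1) = 1.2 + 15000 = 15000 Ω
  Rs2 = R3 + Rs1 (series, joined only at node 2) = 30000 + 15000 = 45000 Ω
R_eq = 45 kΩ

Final answer: 45 kΩ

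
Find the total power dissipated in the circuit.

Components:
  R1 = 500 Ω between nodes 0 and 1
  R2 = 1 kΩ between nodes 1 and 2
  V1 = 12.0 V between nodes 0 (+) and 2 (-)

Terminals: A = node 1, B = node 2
Nodal analysis, taking node 2 as the 0 V reference.
Source V1 fixes V_0 = 12 V.
KCL at each unknown node (sum of currents leaving = 0; resistances in Ω):
  Node 1: (V_1 - 12)/500 + (V_1 - 0)/1000 = 0
Collecting terms: 0.003 × V_1 = 0.024  =>  V_1 = 8 V
Power in each resistor, P = (ΔV)²/R:
  P_R1 = (12 - 8)²/500 = 0.032 W
  P_R2 = (8 - 0)²/1000 = 0.064 W
P_total = P_R1 + P_R2 = 0.096 W

Final answer: 0.096 W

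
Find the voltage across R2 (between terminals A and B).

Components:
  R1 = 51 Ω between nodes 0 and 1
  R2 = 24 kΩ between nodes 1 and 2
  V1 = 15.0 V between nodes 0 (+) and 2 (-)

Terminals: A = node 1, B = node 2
R1 and R2 are in series across V1 (node 0 → node 1 → node 2), and the output A–B is taken across R2, so this is a voltage divider.
Series current: I = V1/(R1 + R2) = 15/(51 + 24000) = 15/24050 = 0.0006237 A
V_R2 = I × R2 = V1 × R2/(R1 + R2) = 15 × 24000/24050 = 14.97 V

Final answer: 14.97 V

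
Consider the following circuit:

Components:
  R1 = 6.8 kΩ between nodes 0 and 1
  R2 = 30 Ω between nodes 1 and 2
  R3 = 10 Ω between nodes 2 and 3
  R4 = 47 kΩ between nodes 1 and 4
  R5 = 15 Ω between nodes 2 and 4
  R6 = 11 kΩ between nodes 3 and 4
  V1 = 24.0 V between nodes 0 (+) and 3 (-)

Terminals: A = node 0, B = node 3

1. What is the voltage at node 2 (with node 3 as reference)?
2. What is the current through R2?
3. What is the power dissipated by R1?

Nodal analysis, taking node 3 as the 0 V reference.
Source V1 fixes V_0 = 24 V.
KCL at each unknown node (sum of currents leaving = 0; resistances in Ω):
  Node 1: (V_1 - 24)/6800 + (V_1 - V_2)/30 + (V_1 - V_4)/47000 = 0
  Node 2: (V_2 - V_1)/30 + (V_2 - 0)/10 + (V_2 - V_4)/15 = 0
  Node 4: (V_4 - V_1)/47000 + (V_4 - V_2)/15 + (V_4 - 0)/11000 = 0
Collecting terms (coefficients in siemens):
  0.0335·V_1 - 0.03333·V_2 - 0.00002128·V_4 = 0.003529
  0.2·V_2 - 0.03333·V_1 - 0.06667·V_4 = 0
  0.06678·V_4 - 0.00002128·V_1 - 0.06667·V_2 = 0
Solving these 3 simultaneous equations (Gaussian elimination) gives:
  V_1 = 0.1403 V, V_2 = 0.03506 V, V_4 = 0.03504 V
Part 1:
  Read off the nodal solution: V_2 = 0.03506 V
Part 2:
  I_R2 = (V_1 - V_2)/R2 = (0.1403 - 0.03506)/30 = 0.003507 A
  Magnitude: I_R2 = 0.003507 A
Part 3:
  I_R1 = (V_0 - V_1)/R1 = (24 - 0.1403)/6800 = 0.003509 A
  P_R1 = I_R1² × R1 = (0.003509)² × 6800 = 0.08372 W

Final answers:
1. V_2 = 0.03506 V
2. I_R2 = 0.003507 A
3. P_R1 = 0.08372 W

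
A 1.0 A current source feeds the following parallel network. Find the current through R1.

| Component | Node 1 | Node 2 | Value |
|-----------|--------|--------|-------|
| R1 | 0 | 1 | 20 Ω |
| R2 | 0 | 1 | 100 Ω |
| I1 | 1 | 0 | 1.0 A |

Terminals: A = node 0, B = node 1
All resistors sit directly between nodes 0 and 1, so they are in parallel and share one voltage V; the full source current 1 A splits among them.
1/R_par = 1/20 + 1/100 = 0.06 S  =>  R_par = 16.67 Ω
V = I × R_par = 1 × 16.67 = 16.67 V
I_R1 = V/R1 = 16.67/20 = 0.8333 A

Final answer: 0.8333 A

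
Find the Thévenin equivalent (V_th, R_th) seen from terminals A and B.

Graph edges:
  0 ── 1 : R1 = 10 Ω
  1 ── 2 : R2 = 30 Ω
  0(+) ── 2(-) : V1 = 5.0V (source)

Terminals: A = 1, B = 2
Step 1 — V_th is the open-circuit voltage V_A - V_B (nothing connected across the terminals).
Nodal analysis, taking node 2 as the 0 V reference.
Source V1 fixes V_0 = 5 V.
KCL at each unknown node (sum of currents leaving = 0; resistances in Ω):
  Node 1: (V_1 - 5)/10 + (V_1 - 0)/30 = 0
Collecting terms: 0.1333 × V_1 = 0.5  =>  V_1 = 3.75 V
V_th = V_1 - V_2 = 3.75 - 0 = 3.75 V
Step 2 — R_th: zero the source — replace V1 by a short circuit (node 2 merges into node 0) — and find the resistance seen between A (node 1) and B (node 0).
Reduce the network between node 1 (A) and node 0 (B) by series/parallel combination:
  Rp1 = R1 ‖ R2 (parallel, both between nodes 0 and 1) = 1/(1/10 + 1/30) = 7.5 Ω
R_th = 7.5 Ω

Final answer: V_th = 3.75 V, R_th = 7.5 Ω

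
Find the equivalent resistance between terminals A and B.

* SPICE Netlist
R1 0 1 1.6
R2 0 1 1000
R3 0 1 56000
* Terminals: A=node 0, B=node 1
Reduce the network between node 0 (A) and node 1 (B) by series/parallel combination:
  Rp1 = R1 ‖ R2 ‖ R3 (parallel, all between nodes 0 and 1) = 1/(1/1.6 + 1/1000 + 1/56000) = 1.597 Ω
R_eq = 1.597 Ω

Final answer: 1.597 Ω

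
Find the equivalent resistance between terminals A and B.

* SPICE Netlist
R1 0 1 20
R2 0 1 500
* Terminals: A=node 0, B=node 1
Reduce the network between node 0 (A) and node 1 (B) by series/parallel combination:
  Rp1 = R1 ‖ R2 (parallel, both between nodes 0 and 1) = 1/(1/20 + 1/500) = 19.23 Ω
R_eq = 19.23 Ω

Final answer: 19.23 Ω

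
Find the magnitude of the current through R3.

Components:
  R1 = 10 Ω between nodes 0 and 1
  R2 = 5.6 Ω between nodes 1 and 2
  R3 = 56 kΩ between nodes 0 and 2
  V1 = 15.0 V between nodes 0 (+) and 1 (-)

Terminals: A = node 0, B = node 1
Nodal analysis, taking node 1 as the 0 V reference.
Source V1 fixes V_0 = 15 V.
KCL at each unknown node (sum of currents leaving = 0; resistances in Ω):
  Node 2: (V_2 - 0)/5.6 + (V_2 - 15)/56000 = 0
Collecting terms: 0.1786 × V_2 = 0.0002679  =>  V_2 = 0.0015 V
I_R3 = (V_0 - V_2)/R3 = (15 - 0.0015)/56000 = 0.0002678 A
|I_R3| = 0.0002678 A

Final answer: |I_R3| = 0.0002678 A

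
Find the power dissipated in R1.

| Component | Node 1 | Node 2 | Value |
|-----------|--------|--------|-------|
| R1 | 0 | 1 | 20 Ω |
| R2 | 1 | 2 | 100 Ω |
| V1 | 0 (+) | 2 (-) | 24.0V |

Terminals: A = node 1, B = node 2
Nodal analysis, taking node 2 as the 0 V reference.
Source V1 fixes V_0 = 24 V.
KCL at each unknown node (sum of currents leaving = 0; resistances in Ω):
  Node 1: (V_1 - 24)/20 + (V_1 - 0)/100 = 0
Collecting terms: 0.06 × V_1 = 1.2  =>  V_1 = 20 V
I_R1 = (V_0 - V_1)/R1 = (24 - 20)/20 = 0.2 A
P_R1 = I_R1² × R1 = (0.2)² × 20 = 0.8 W

Final answer: 0.8 W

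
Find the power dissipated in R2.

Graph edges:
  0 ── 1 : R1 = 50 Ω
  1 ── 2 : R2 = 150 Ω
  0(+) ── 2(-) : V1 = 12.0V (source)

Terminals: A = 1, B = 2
Nodal analysis, taking node 2 as the 0 V reference.
Source V1 fixes V_0 = 12 V.
KCL at each unknown node (sum of currents leaving = 0; resistances in Ω):
  Node 1: (V_1 - 12)/50 + (V_1 - 0)/150 = 0
Collecting terms: 0.02667 × V_1 = 0.24  =>  V_1 = 9 V
I_R2 = (V_1 - V_2)/R2 = (9 - 0)/150 = 0.06 A
P_R2 = I_R2² × R2 = (0.06)² × 150 = 0.54 W

Final answer: 0.54 W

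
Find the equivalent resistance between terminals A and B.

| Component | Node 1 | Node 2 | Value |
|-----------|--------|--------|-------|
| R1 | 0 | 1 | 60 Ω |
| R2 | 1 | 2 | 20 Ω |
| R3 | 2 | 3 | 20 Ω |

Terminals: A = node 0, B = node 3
Reduce the network between node 0 (A) and node 3 (B) by series/parallel combination:
  Rs1 = R1 + R2 (series, joined only at node 1) = 60 + 20 = 80 Ω
  Rs2 = R3 + Rs1 (series, joined only at node 2) = 20 + 80 = 100 Ω
R_eq = 100 Ω

Final answer: 100 Ω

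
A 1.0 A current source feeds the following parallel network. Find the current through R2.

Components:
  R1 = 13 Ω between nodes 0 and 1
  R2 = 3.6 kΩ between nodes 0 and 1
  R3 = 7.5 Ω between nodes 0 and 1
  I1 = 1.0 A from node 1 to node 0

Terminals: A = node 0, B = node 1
All resistors sit directly between nodes 0 and 1, so they are in parallel and share one voltage V; the full source current 1 A splits among them.
1/R_par = 1/13 + 1/3600 + 1/7.5 = 0.2105 S  =>  R_par = 4.75 Ω
V = I × R_par = 1 × 4.75 = 4.75 V
I_R2 = V/R2 = 4.75/3600 = 0.001319 A

Final answer: 0.001319 A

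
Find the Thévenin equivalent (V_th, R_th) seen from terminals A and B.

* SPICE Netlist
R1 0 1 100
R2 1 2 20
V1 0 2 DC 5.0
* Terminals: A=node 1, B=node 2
Step 1 — V_th is the open-circuit voltage V_A - V_B (nothing connected across the terminals).
Nodal analysis, taking node 2 as the 0 V reference.
Source V1 fixes V_0 = 5 V.
KCL at each unknown node (sum of currents leaving = 0; resistances in Ω):
  Node 1: (V_1 - 5)/100 + (V_1 - 0)/20 = 0
Collecting terms: 0.06 × V_1 = 0.05  =>  V_1 = 0.8333 V
V_th = V_1 - V_2 = 0.8333 - 0 = 0.8333 V
Step 2 — R_th: zero the source — replace V1 by a short circuit (node 2 merges into node 0) — and find the resistance seen between A (node 1) and B (node 0).
Reduce the network between node 1 (A) and node 0 (B) by series/parallel combination:
  Rp1 = R1 ‖ R2 (parallel, both between nodes 0 and 1) = 1/(1/100 + 1/20) = 16.67 Ω
R_th = 16.67 Ω

Final answer: V_th = 0.8333 V, R_th = 16.67 Ω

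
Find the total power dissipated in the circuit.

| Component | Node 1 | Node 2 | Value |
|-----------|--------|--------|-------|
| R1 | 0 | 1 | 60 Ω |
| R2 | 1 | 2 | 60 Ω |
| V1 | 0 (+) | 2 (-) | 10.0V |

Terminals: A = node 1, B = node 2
Nodal analysis, taking node 2 as the 0 V reference.
Source V1 fixes V_0 = 10 V.
KCL at each unknown node (sum of currents leaving = 0; resistances in Ω):
  Node 1: (V_1 - 10)/60 + (V_1 - 0)/60 = 0
Collecting terms: 0.03333 × V_1 = 0.1667  =>  V_1 = 5 V
Power in each resistor, P = (ΔV)²/R:
  P_R1 = (10 - 5)²/60 = 0.4167 W
  P_R2 = (5 - 0)²/60 = 0.4167 W
P_total = P_R1 + P_R2 = 0.8333 W

Final answer: 0.8333 W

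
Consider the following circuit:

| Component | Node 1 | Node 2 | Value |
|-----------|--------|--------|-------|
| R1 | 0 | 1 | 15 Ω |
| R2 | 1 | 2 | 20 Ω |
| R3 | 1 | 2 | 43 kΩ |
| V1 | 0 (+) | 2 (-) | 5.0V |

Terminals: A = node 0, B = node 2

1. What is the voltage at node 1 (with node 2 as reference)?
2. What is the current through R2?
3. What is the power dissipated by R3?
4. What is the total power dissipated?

Nodal analysis, taking node 2 as the 0 V reference.
Source V1 fixes V_0 = 5 V.
KCL at each unknown node (sum of currents leaving = 0; resistances in Ω):
  Node 1: (V_1 - 5)/15 + (V_1 - 0)/20 + (V_1 - 0)/43000 = 0
Collecting terms: 0.1167 × V_1 = 0.3333  =>  V_1 = 2.857 V
Part 1:
  Read off the nodal solution: V_1 = 2.857 V
Part 2:
  I_R2 = (V_1 - V_2)/R2 = (2.857 - 0)/20 = 0.1428 A
  Magnitude: I_R2 = 0.1428 A
Part 3:
  I_R3 = (V_1 - V_2)/R3 = (2.857 - 0)/43000 = 0.00006643 A
  P_R3 = I_R3² × R3 = (0.00006643)² × 43000 = 0.0001898 W
Part 4:
  Power in each resistor, P = (ΔV)²/R:
    P_R1 = (5 - 2.857)²/15 = 0.3063 W
    P_R2 = (2.857 - 0)²/20 = 0.408 W
    P_R3 = (2.857 - 0)²/43000 = 0.0001898 W
  P_total = P_R1 + P_R2 + P_R3 = 0.7145 W

Final answers:
1. V_1 = 2.857 V
2. I_R2 = 0.1428 A
3. P_R3 = 0.0001898 W
4. P_total = 0.7145 W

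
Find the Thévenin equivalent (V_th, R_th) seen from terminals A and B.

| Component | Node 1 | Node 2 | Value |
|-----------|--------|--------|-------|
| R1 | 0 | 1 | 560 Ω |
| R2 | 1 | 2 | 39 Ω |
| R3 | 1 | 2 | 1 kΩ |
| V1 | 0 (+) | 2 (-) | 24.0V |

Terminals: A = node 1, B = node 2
Step 1 — V_th is the open-circuit voltage V_A - V_B (nothing connected across the terminals).
Nodal analysis, taking node 2 as the 0 V reference.
Source V1 fixes V_0 = 24 V.
KCL at each unknown node (sum of currents leaving = 0; resistances in Ω):
  Node 1: (V_1 - 24)/560 + (V_1 - 0)/39 + (V_1 - 0)/1000 = 0
Collecting terms: 0.02843 × V_1 = 0.04286  =>  V_1 = 1.508 V
V_th = V_1 - V_2 = 1.508 - 0 = 1.508 V
Step 2 — R_th: zero the source — replace V1 by a short circuit (node 2 merges into node 0) — and find the resistance seen between A (node 1) and B (node 0).
Reduce the network between node 1 (A) and node 0 (B) by series/parallel combination:
  Rp1 = R1 ‖ R2 ‖ R3 (parallel, all between nodes 0 and 1) = 1/(1/560 + 1/39 + 1/1000) = 35.18 Ω
R_th = 35.18 Ω

Final answer: V_th = 1.508 V, R_th = 35.18 Ω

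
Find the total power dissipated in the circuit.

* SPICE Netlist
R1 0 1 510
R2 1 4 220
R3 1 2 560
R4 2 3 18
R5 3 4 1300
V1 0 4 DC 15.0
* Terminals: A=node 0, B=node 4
Nodal analysis, taking node 4 as the 0 V reference.
Source V1 fixes V_0 = 15 V.
KCL at each unknown node (sum of currents leaving = 0; resistances in Ω):
  Node 1: (V_1 - 15)/510 + (V_1 - 0)/220 + (V_1 - V_2)/560 = 0
  Node 2: (V_2 - V_1)/560 + (V_2 - V_3)/18 = 0
  Node 3: (V_3 - V_2)/18 + (V_3 - 0)/1300 = 0
Collecting terms (coefficients in siemens):
  0.008292·V_1 - 0.001786·V_2 = 0.02941
  0.05734·V_2 - 0.001786·V_1 - 0.05556·V_3 = 0
  0.05632·V_3 - 0.05556·V_2 = 0
Solving these 3 simultaneous equations (Gaussian elimination) gives:
  V_1 = 4.179 V, V_2 = 2.933 V, V_3 = 2.893 V
Power in each resistor, P = (ΔV)²/R:
  P_R1 = (15 - 4.179)²/510 = 0.2296 W
  P_R2 = (4.179 - 0)²/220 = 0.07937 W
  P_R3 = (4.179 - 2.933)²/560 = 0.002772 W
  P_R4 = (2.933 - 2.893)²/18 = 0.00008911 W
  P_R5 = (2.893 - 0)²/1300 = 0.006436 W
P_total = P_R1 + P_R2 + P_R3 + P_R4 + P_R5 = 0.3183 W

Final answer: 0.3183 W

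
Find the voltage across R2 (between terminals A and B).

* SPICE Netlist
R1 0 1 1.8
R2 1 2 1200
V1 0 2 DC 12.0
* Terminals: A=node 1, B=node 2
R1 and R2 are in series across V1 (node 0 → node 1 → node 2), and the output A–B is taken across R2, so this is a voltage divider.
Series current: I = V1/(R1 + R2) = 12/(1.8 + 1200) = 12/1202 = 0.009985 A
V_R2 = I × R2 = V1 × R2/(R1 + R2) = 12 × 1200/1202 = 11.98 V

Final answer: 11.98 V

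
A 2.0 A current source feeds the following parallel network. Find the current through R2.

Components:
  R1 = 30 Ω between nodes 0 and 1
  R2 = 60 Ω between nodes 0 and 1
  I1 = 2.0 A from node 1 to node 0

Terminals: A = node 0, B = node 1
All resistors sit directly between nodes 0 and 1, so they are in parallel and share one voltage V; the full source current 2 A splits among them.
1/R_par = 1/30 + 1/60 = 0.05 S  =>  R_par = 20 Ω
V = I × R_par = 2 × 20 = 40 V
I_R2 = V/R2 = 40/60 = 0.6667 A

Final answer: 0.6667 A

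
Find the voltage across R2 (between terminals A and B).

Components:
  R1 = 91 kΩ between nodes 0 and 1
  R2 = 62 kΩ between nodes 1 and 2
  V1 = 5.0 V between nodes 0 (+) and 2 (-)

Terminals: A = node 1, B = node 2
R1 and R2 are in series across V1 (node 0 → node 1 → node 2), and the output A–B is taken across R2, so this is a voltage divider.
Series current: I = V1/(R1 + R2) = 5/(91000 + 62000) = 5/153000 = 0.00003268 A
V_R2 = I × R2 = V1 × R2/(R1 + R2) = 5 × 62000/153000 = 2.026 V

Final answer: 2.026 V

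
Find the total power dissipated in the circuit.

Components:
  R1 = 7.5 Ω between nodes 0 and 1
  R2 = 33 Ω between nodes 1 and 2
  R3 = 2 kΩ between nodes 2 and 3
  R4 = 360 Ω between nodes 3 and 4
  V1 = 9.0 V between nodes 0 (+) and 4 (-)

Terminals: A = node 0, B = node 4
Nodal analysis, taking node 4 as the 0 V reference.
Source V1 fixes V_0 = 9 V.
KCL at each unknown node (sum of currents leaving = 0; resistances in Ω):
  Node 1: (V_1 - 9)/7.5 + (V_1 - V_2)/33 = 0
  Node 2: (V_2 - V_1)/33 + (V_2 - V_3)/2000 = 0
  Node 3: (V_3 - V_2)/2000 + (V_3 - 0)/360 = 0
Collecting terms (coefficients in siemens):
  0.1636·V_1 - 0.0303·V_2 = 1.2
  0.0308·V_2 - 0.0303·V_1 - 0.0005·V_3 = 0
  0.003278·V_3 - 0.0005·V_2 = 0
Solving these 3 simultaneous equations (Gaussian elimination) gives:
  V_1 = 8.972 V, V_2 = 8.848 V, V_3 = 1.35 V
Power in each resistor, P = (ΔV)²/R:
  P_R1 = (9 - 8.972)²/7.5 = 0.0001054 W
  P_R2 = (8.972 - 8.848)²/33 = 0.0004639 W
  P_R3 = (8.848 - 1.35)²/2000 = 0.02811 W
  P_R4 = (1.35 - 0)²/360 = 0.00506 W
P_total = P_R1 + P_R2 + P_R3 + P_R4 = 0.03374 W

Final answer: 0.03374 W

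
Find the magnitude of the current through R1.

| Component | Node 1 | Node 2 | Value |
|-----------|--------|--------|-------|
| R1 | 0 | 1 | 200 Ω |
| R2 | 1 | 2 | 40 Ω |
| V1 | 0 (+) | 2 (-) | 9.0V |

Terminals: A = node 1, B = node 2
Nodal analysis, taking node 2 as the 0 V reference.
Source V1 fixes V_0 = 9 V.
KCL at each unknown node (sum of currents leaving = 0; resistances in Ω):
  Node 1: (V_1 - 9)/200 + (V_1 - 0)/40 = 0
Collecting terms: 0.03 × V_1 = 0.045  =>  V_1 = 1.5 V
I_R1 = (V_0 - V_1)/R1 = (9 - 1.5)/200 = 0.0375 A
|I_R1| = 0.0375 A

Final answer: |I_R1| = 0.0375 A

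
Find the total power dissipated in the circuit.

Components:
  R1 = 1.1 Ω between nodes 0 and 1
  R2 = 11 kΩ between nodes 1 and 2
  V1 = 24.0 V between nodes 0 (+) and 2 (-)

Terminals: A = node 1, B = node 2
Nodal analysis, taking node 2 as the 0 V reference.
Source V1 fixes V_0 = 24 V.
KCL at each unknown node (sum of currents leaving = 0; resistances in Ω):
  Node 1: (V_1 - 24)/1.1 + (V_1 - 0)/11000 = 0
Collecting terms: 0.9092 × V_1 = 21.82  =>  V_1 = 24 V
Power in each resistor, P = (ΔV)²/R:
  P_R1 = (24 - 24)²/1.1 = 0.000005235 W
  P_R2 = (24 - 0)²/11000 = 0.05235 W
P_total = P_R1 + P_R2 = 0.05236 W

Final answer: 0.05236 W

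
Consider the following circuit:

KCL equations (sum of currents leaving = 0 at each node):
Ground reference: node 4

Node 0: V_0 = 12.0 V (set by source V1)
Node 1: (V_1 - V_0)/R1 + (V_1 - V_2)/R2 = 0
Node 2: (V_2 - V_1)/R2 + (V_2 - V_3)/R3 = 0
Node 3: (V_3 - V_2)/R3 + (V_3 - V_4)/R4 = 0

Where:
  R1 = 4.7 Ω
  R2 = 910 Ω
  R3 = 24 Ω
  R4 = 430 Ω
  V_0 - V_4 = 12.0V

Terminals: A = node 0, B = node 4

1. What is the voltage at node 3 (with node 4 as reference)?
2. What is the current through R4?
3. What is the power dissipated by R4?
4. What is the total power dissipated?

Nodal analysis, taking node 4 as the 0 V reference.
Source V1 fixes V_0 = 12 V.
KCL at each unknown node (sum of currents leaving = 0; resistances in Ω):
  Node 1: (V_1 - 12)/4.7 + (V_1 - V_2)/910 = 0
  Node 2: (V_2 - V_1)/910 + (V_2 - V_3)/24 = 0
  Node 3: (V_3 - V_2)/24 + (V_3 - 0)/430 = 0
Collecting terms (coefficients in siemens):
  0.2139·V_1 - 0.001099·V_2 = 2.553
  0.04277·V_2 - 0.001099·V_1 - 0.04167·V_3 = 0
  0.04399·V_3 - 0.04167·V_2 = 0
Solving these 3 simultaneous equations (Gaussian elimination) gives:
  V_1 = 11.96 V, V_2 = 3.98 V, V_3 = 3.77 V
Part 1:
  Read off the nodal solution: V_3 = 3.77 V
Part 2:
  I_R4 = (V_3 - V_4)/R4 = (3.77 - 0)/430 = 0.008767 A
  Magnitude: I_R4 = 0.008767 A
Part 3:
  I_R4 = (V_3 - V_4)/R4 = (3.77 - 0)/430 = 0.008767 A
  P_R4 = I_R4² × R4 = (0.008767)² × 430 = 0.03305 W
Part 4:
  Power in each resistor, P = (ΔV)²/R:
    P_R1 = (12 - 11.96)²/4.7 = 0.0003613 W
    P_R2 = (11.96 - 3.98)²/910 = 0.06995 W
    P_R3 = (3.98 - 3.77)²/24 = 0.001845 W
    P_R4 = (3.77 - 0)²/430 = 0.03305 W
  P_total = P_R1 + P_R2 + P_R3 + P_R4 = 0.1052 W

Final answers:
1. V_3 = 3.77 V
2. I_R4 = 0.008767 A
3. P_R4 = 0.03305 W
4. P_total = 0.1052 W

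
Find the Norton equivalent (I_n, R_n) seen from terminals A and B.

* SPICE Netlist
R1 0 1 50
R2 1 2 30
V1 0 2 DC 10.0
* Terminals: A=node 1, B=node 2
Find the Thévenin equivalent first; then I_n = V_th/R_th and R_n = R_th.
Step 1 — V_th is the open-circuit voltage V_A - V_B (nothing connected across the terminals).
Nodal analysis, taking node 2 as the 0 V reference.
Source V1 fixes V_0 = 10 V.
KCL at each unknown node (sum of currents leaving = 0; resistances in Ω):
  Node 1: (V_1 - 10)/50 + (V_1 - 0)/30 = 0
Collecting terms: 0.05333 × V_1 = 0.2  =>  V_1 = 3.75 V
V_th = V_1 - V_2 = 3.75 - 0 = 3.75 V
Step 2 — R_th: zero the source — replace V1 by a short circuit (node 2 merges into node 0) — and find the resistance seen between A (node 1) and B (node 0).
Reduce the network between node 1 (A) and node 0 (B) by series/parallel combination:
  Rp1 = R1 ‖ R2 (parallel, both between nodes 0 and 1) = 1/(1/50 + 1/30) = 18.75 Ω
R_th = 18.75 Ω
I_n = V_th/R_th = 3.75/18.75 = 0.2 A, and R_n = R_th = 18.75 Ω

Final answer: I_n = 0.2 A, R_n = 18.75 Ω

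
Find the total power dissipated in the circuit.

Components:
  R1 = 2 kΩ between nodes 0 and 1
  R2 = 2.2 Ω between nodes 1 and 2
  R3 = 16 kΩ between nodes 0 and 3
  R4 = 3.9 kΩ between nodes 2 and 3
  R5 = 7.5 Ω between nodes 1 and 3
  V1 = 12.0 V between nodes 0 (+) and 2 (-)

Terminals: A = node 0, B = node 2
Nodal analysis, taking node 2 as the 0 V reference.
Source V1 fixes V_0 = 12 V.
KCL at each unknown node (sum of currents leaving = 0; resistances in Ω):
  Node 1: (V_1 - 12)/2000 + (V_1 - 0)/2.2 + (V_1 - V_3)/7.5 = 0
  Node 3: (V_3 - 12)/16000 + (V_3 - 0)/3900 + (V_3 - V_1)/7.5 = 0
Collecting terms (coefficients in siemens):
  0.5884·V_1 - 0.1333·V_3 = 0.006
  0.1337·V_3 - 0.1333·V_1 = 0.00075
Determinant D = (0.5884)(0.1337) - (-0.1333)(-0.1333) = 0.06086
V_1 = [(0.006)(0.1337) - (-0.1333)(0.00075)]/D = 0.01482 V
V_3 = [(0.5884)(0.00075) - (0.006)(-0.1333)]/D = 0.0204 V
Power in each resistor, P = (ΔV)²/R:
  P_R1 = (12 - 0.01482)²/2000 = 0.07182 W
  P_R2 = (0.01482 - 0)²/2.2 = 0.00009982 W
  P_R3 = (12 - 0.0204)²/16000 = 0.008969 W
  P_R4 = (0 - 0.0204)²/3900 = 0.0000001067 W
  P_R5 = (0.01482 - 0.0204)²/7.5 = 0.000004146 W
P_total = P_R1 + P_R2 + P_R3 + P_R4 + P_R5 = 0.0809 W

Final answer: 0.0809 W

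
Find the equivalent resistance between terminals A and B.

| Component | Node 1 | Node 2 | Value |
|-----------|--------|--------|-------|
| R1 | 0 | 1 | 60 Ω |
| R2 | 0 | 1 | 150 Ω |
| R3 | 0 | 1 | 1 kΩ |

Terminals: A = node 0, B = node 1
Reduce the network between node 0 (A) and node 1 (B) by series/parallel combination:
  Rp1 = R1 ‖ R2 ‖ R3 (parallel, all between nodes 0 and 1) = 1/(1/60 + 1/150 + 1/1000) = 41.1 Ω
R_eq = 41.1 Ω

Final answer: 41.1 Ω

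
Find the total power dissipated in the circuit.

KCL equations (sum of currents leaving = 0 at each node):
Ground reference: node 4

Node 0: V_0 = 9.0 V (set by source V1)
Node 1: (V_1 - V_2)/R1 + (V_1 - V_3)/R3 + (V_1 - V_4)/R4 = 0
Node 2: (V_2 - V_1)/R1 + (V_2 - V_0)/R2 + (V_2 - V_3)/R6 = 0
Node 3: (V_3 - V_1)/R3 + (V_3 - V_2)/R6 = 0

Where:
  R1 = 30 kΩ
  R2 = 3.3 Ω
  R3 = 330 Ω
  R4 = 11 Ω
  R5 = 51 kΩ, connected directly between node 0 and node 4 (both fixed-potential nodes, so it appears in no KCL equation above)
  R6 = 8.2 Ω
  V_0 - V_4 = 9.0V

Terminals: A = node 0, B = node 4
Nodal analysis, taking node 4 as the 0 V reference.
Source V1 fixes V_0 = 9 V.
KCL at each unknown node (sum of currents leaving = 0; resistances in Ω):
  Node 1: (V_1 - V_2)/30000 + (V_1 - V_3)/330 + (V_1 - 0)/11 = 0
  Node 2: (V_2 - V_1)/30000 + (V_2 - 9)/3.3 + (V_2 - V_3)/8.2 = 0
  Node 3: (V_3 - V_1)/330 + (V_3 - V_2)/8.2 = 0
Collecting terms (coefficients in siemens):
  0.09397·V_1 - 0.00003333·V_2 - 0.00303·V_3 = 0
  0.425·V_2 - 0.00003333·V_1 - 0.122·V_3 = 2.727
  0.125·V_3 - 0.00303·V_1 - 0.122·V_2 = 0
Solving these 3 simultaneous equations (Gaussian elimination) gives:
  V_1 = 0.2839 V, V_2 = 8.915 V, V_3 = 8.706 V
Power in each resistor, P = (ΔV)²/R:
  P_R1 = (0.2839 - 8.915)²/30000 = 0.002483 W
  P_R2 = (9 - 8.915)²/3.3 = 0.002198 W
  P_R3 = (0.2839 - 8.706)²/330 = 0.2149 W
  P_R4 = (0.2839 - 0)²/11 = 0.007327 W
  P_R5 = (9 - 0)²/51000 = 0.001588 W
  P_R6 = (8.915 - 8.706)²/8.2 = 0.005341 W
P_total = P_R1 + P_R2 + P_R3 + P_R4 + P_R5 + P_R6 = 0.2339 W

Final answer: 0.2339 W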